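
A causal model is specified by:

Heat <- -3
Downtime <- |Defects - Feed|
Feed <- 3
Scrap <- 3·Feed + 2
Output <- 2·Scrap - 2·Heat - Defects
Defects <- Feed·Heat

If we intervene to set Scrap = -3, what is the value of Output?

9

Intervening sets Scrap = -3 and removes its equation (Scrap <- 3·Feed + 2).
Defects = Feed·Heat  [with Feed=3, Heat=-3]  = -9
Output = 2·Scrap - 2·Heat - Defects  [with Scrap=-3, Heat=-3, Defects=-9]  = 9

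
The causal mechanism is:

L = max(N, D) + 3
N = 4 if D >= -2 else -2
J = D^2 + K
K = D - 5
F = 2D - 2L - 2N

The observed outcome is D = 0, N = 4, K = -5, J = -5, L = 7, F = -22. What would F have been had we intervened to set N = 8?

Under do(N=8), the mechanism N = 4 if D >= -2 else -2 is discarded; N is fixed at 8.
L = max(N, D) + 3  [with N=8, D=0]  = 11
F = 2D - 2L - 2N  [with D=0, L=11, N=8]  = -38

-38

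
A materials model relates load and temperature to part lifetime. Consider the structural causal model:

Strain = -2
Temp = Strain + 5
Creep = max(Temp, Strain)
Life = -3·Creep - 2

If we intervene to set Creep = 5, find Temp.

Under do(Creep=5), the mechanism Creep = max(Temp, Strain) is discarded; Creep is fixed at 5.
Since Temp is not a descendant of the intervened variable, it is unaffected.
Temp = Strain + 5  [with Strain=-2]  = 3

3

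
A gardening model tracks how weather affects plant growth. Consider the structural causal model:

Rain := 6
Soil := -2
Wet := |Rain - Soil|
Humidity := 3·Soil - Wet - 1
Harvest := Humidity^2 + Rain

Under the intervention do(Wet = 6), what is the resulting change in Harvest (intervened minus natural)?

do(Wet=6) replaces the equation Wet := |Rain - Soil| with the constant Wet = 6.
Humidity = 3·Soil - Wet - 1  [with Soil=-2, Wet=6]  = -13
Harvest = Humidity^2 + Rain  [with Humidity=-13, Rain=6]  = 175
Without intervention: Wet = |Rain - Soil|  [with Rain=6, Soil=-2]  = 8; Humidity = 3·Soil - Wet - 1  [with Soil=-2, Wet=8]  = -15; Harvest = Humidity^2 + Rain  [with Humidity=-15, Rain=6]  = 231.
Change = 175 − 231 = -56.

-56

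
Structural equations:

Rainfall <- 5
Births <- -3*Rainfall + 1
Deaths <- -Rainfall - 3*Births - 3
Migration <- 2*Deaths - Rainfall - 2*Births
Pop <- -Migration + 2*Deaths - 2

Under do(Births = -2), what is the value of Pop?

-1

do(Births=-2) replaces the equation Births <- -3*Rainfall + 1 with the constant Births = -2.
Deaths = -Rainfall - 3*Births - 3  [with Rainfall=5, Births=-2]  = -2
Migration = 2*Deaths - Rainfall - 2*Births  [with Deaths=-2, Rainfall=5, Births=-2]  = -5
Pop = -Migration + 2*Deaths - 2  [with Migration=-5, Deaths=-2]  = -1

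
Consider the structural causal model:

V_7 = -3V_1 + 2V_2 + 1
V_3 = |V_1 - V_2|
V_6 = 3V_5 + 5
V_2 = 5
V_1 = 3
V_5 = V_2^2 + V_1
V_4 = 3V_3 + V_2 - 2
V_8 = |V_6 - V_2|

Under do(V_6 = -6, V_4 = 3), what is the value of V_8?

Under do(V_6 = -6, V_4 = 3), each intervened variable's structural equation is replaced by its fixed value.
V_8 = |V_6 - V_2|  [with V_6=-6, V_2=5]  = 11

11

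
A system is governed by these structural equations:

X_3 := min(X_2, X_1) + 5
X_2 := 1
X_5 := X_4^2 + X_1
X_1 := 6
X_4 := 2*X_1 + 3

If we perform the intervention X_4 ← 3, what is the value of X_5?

15

Intervening sets X_4 = 3 and removes its equation (X_4 := 2*X_1 + 3).
X_5 = X_4^2 + X_1  [with X_4=3, X_1=6]  = 15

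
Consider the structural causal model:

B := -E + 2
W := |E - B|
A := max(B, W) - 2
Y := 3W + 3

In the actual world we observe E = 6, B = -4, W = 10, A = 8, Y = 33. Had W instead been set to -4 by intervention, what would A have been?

The intervention breaks the incoming arrows to W: W := |E - B| no longer applies, and W = -4.
B = -E + 2  [with E=6]  = -4
A = max(B, W) - 2  [with B=-4, W=-4]  = -6

-6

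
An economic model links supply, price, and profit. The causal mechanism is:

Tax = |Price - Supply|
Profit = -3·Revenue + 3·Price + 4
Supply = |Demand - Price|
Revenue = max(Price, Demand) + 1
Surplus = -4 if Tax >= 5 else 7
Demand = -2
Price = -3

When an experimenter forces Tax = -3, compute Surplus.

7

Under do(Tax=-3), the mechanism Tax = |Price - Supply| is discarded; Tax is fixed at -3.
Surplus = -4 if Tax >= 5 else 7  [with Tax=-3]  = 7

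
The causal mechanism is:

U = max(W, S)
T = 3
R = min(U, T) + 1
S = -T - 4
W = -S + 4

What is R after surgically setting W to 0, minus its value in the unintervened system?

-3

do(W=0) replaces the equation W = -S + 4 with the constant W = 0.
S = -T - 4  [with T=3]  = -7
U = max(W, S)  [with W=0, S=-7]  = 0
R = min(U, T) + 1  [with U=0, T=3]  = 1
Without intervention: S = -T - 4  [with T=3]  = -7; W = -S + 4  [with S=-7]  = 11; U = max(W, S)  [with W=11, S=-7]  = 11; R = min(U, T) + 1  [with U=11, T=3]  = 4.
Change = 1 − 4 = -3.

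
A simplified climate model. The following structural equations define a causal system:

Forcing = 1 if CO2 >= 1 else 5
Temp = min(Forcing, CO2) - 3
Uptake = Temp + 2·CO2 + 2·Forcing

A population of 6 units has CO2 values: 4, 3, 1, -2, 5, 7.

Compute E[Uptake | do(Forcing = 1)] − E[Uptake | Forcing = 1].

-2.5

do(Forcing=1) breaks Forcing's dependence on CO2. With Forcing=1 fixed, Uptake across the units is 8, 6, 2, -7, 10, 14, mean 5.5.
E[Uptake|Forcing=1] averages over only the 5 units with Forcing=1 (CO2 = 4, 3, 1, 5, 7): Uptake = 8, 6, 2, 10, 14, mean 8.
Difference = 5.5 − 8 = -2.5.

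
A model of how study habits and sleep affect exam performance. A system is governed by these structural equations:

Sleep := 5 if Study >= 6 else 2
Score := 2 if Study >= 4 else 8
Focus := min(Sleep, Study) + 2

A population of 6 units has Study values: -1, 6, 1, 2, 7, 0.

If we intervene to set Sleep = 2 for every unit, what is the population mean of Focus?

The intervention sets Sleep=2 in all 6 units regardless of Study. Recomputing Focus per unit gives 1, 4, 3, 4, 4, 2; average 3.

3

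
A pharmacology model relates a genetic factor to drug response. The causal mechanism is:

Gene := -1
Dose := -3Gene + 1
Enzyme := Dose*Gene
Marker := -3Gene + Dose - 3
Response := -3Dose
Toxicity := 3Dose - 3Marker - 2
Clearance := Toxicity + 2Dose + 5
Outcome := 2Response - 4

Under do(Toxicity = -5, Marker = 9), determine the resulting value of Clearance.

Under do(Toxicity = -5, Marker = 9), each intervened variable's structural equation is replaced by its fixed value.
Dose = -3Gene + 1  [with Gene=-1]  = 4
Clearance = Toxicity + 2Dose + 5  [with Toxicity=-5, Dose=4]  = 8

8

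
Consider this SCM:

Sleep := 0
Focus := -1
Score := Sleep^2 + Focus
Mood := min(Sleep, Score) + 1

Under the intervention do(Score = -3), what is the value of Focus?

-1

Under do(Score=-3), the mechanism Score := Sleep^2 + Focus is discarded; Score is fixed at -3.
Since Focus is not a descendant of the intervened variable, it is unaffected.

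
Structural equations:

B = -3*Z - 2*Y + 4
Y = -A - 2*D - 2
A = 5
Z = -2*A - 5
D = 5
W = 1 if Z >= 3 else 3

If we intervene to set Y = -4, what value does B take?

The intervention breaks the incoming arrows to Y: Y = -A - 2*D - 2 no longer applies, and Y = -4.
Z = -2*A - 5  [with A=5]  = -15
B = -3*Z - 2*Y + 4  [with Z=-15, Y=-4]  = 57

57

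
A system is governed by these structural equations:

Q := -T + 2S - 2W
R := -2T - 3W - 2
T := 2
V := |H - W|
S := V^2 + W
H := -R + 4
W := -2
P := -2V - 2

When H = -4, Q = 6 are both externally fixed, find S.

2

Setting H = -4, Q = 6 by intervention discards those variables' equations.
V = |H - W|  [with H=-4, W=-2]  = 2
S = V^2 + W  [with V=2, W=-2]  = 2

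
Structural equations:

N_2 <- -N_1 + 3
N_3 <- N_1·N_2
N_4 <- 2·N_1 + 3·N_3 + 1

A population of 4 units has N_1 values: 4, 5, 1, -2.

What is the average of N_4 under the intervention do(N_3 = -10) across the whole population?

Under do(N_3=-10), N_3's equation is replaced by N_3=-10 for every unit. Per-unit N_4: -21, -19, -27, -33. Mean = -25.

-25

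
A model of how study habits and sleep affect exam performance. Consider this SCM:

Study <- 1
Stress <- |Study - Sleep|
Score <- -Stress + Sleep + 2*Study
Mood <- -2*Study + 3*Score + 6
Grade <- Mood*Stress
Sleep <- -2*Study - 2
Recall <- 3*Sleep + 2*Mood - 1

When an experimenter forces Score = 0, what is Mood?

4

Intervening sets Score = 0 and removes its equation (Score <- -Stress + Sleep + 2*Study).
Mood = -2*Study + 3*Score + 6  [with Study=1, Score=0]  = 4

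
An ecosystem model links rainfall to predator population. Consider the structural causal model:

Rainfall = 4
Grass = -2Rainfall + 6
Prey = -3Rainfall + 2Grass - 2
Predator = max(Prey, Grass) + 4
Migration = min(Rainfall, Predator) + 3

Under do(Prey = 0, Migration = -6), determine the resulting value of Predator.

The joint intervention fixes Prey = 0, Migration = -6, removing each variable's own equation.
Grass = -2Rainfall + 6  [with Rainfall=4]  = -2
Predator = max(Prey, Grass) + 4  [with Prey=0, Grass=-2]  = 4

4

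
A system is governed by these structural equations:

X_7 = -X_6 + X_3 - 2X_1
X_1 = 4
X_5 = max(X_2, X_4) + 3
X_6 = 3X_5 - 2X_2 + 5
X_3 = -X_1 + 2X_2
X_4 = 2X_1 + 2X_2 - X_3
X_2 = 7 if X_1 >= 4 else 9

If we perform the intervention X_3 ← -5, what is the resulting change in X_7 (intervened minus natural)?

-60

The intervention breaks the incoming arrows to X_3: X_3 = -X_1 + 2X_2 no longer applies, and X_3 = -5.
X_2 = 7 if X_1 >= 4 else 9  [with X_1=4]  = 7
X_4 = 2X_1 + 2X_2 - X_3  [with X_1=4, X_2=7, X_3=-5]  = 27
X_5 = max(X_2, X_4) + 3  [with X_2=7, X_4=27]  = 30
X_6 = 3X_5 - 2X_2 + 5  [with X_5=30, X_2=7]  = 81
X_7 = -X_6 + X_3 - 2X_1  [with X_6=81, X_3=-5, X_1=4]  = -94
Without intervention: X_2 = 7 if X_1 >= 4 else 9  [with X_1=4]  = 7; X_3 = -X_1 + 2X_2  [with X_1=4, X_2=7]  = 10; X_4 = 2X_1 + 2X_2 - X_3  [with X_1=4, X_2=7, X_3=10]  = 12; X_5 = max(X_2, X_4) + 3  [with X_2=7, X_4=12]  = 15; X_6 = 3X_5 - 2X_2 + 5  [with X_5=15, X_2=7]  = 36; X_7 = -X_6 + X_3 - 2X_1  [with X_6=36, X_3=10, X_1=4]  = -34.
Change = -94 − (-34) = -60.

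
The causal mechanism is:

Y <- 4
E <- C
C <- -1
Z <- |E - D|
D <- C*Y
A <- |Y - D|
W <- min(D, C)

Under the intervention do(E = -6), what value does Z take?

The intervention breaks the incoming arrows to E: E <- C no longer applies, and E = -6.
D = C*Y  [with C=-1, Y=4]  = -4
Z = |E - D|  [with E=-6, D=-4]  = 2

2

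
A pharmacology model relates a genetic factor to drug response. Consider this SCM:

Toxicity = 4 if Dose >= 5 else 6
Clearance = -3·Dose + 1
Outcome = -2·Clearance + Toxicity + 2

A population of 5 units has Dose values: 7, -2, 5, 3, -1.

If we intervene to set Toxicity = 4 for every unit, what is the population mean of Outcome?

18.4

Under do(Toxicity=4), Toxicity's equation is replaced by Toxicity=4 for every unit. Per-unit Outcome: 46, -8, 34, 22, -2. Mean = 18.4.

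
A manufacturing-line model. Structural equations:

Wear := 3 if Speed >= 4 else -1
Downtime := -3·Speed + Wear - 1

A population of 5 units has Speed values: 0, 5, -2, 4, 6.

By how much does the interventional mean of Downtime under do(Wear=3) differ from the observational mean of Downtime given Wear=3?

do(Wear=3) breaks Wear's dependence on Speed. With Wear=3 fixed, Downtime across the units is 2, -13, 8, -10, -16, mean -5.8.
Observing Wear=3 restricts to units where Wear's equation naturally yields 3: Speed ∈ {5, 4, 6}. In that subpopulation Downtime = -13, -10, -16, mean -13.
Difference = -5.8 − (-13) = 7.2.

7.2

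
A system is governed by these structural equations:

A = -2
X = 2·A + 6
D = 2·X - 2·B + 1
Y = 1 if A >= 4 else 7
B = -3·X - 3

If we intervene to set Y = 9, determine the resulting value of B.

-9

The intervention breaks the incoming arrows to Y: Y = 1 if A >= 4 else 7 no longer applies, and Y = 9.
B is not downstream of the intervention, so its value is determined by the original equations.
X = 2·A + 6  [with A=-2]  = 2
B = -3·X - 3  [with X=2]  = -9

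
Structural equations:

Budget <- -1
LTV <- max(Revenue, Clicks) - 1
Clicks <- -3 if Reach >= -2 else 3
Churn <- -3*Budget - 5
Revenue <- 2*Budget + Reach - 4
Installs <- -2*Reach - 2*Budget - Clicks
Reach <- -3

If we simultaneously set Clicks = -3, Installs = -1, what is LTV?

-4

Under do(Clicks = -3, Installs = -1), each intervened variable's structural equation is replaced by its fixed value.
Revenue = 2*Budget + Reach - 4  [with Budget=-1, Reach=-3]  = -9
LTV = max(Revenue, Clicks) - 1  [with Revenue=-9, Clicks=-3]  = -4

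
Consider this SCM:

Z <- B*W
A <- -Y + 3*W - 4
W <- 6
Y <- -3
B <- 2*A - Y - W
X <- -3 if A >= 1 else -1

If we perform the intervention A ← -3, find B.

-9

The intervention breaks the incoming arrows to A: A <- -Y + 3*W - 4 no longer applies, and A = -3.
B = 2*A - Y - W  [with A=-3, Y=-3, W=6]  = -9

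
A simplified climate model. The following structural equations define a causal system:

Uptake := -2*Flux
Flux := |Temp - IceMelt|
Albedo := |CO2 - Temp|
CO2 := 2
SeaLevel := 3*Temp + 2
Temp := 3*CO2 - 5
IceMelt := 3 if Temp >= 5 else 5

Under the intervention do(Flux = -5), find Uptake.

10

Intervening sets Flux = -5 and removes its equation (Flux := |Temp - IceMelt|).
Uptake = -2*Flux  [with Flux=-5]  = 10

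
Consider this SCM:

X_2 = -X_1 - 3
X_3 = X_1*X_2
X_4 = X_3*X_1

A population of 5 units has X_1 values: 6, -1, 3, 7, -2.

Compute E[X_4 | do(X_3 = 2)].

5.2

Under do(X_3=2), X_3's equation is replaced by X_3=2 for every unit. Per-unit X_4: 12, -2, 6, 14, -4. Mean = 5.2.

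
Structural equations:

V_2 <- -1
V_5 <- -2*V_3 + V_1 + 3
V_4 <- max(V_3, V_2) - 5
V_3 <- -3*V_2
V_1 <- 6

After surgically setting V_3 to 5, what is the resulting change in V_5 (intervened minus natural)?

do(V_3=5) replaces the equation V_3 <- -3*V_2 with the constant V_3 = 5.
V_5 = -2*V_3 + V_1 + 3  [with V_3=5, V_1=6]  = -1
Without intervention: V_3 = -3*V_2  [with V_2=-1]  = 3; V_5 = -2*V_3 + V_1 + 3  [with V_3=3, V_1=6]  = 3.
Change = -1 − 3 = -4.

-4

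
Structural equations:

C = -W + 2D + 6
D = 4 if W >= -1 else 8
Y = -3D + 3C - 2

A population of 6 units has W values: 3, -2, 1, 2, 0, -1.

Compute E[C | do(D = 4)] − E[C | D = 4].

do(D=4) breaks D's dependence on W. With D=4 fixed, C across the units is 11, 16, 13, 12, 14, 15, mean 13.5.
E[C|D=4] averages over only the 5 units with D=4 (W = 3, 1, 2, 0, -1): C = 11, 13, 12, 14, 15, mean 13.
Difference = 13.5 − 13 = 0.5.

0.5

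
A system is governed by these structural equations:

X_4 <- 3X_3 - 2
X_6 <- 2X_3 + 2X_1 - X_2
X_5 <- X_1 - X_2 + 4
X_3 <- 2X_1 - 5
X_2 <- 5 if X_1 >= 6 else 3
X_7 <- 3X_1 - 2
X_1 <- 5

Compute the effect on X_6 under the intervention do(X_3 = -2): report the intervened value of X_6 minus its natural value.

-14

The intervention breaks the incoming arrows to X_3: X_3 <- 2X_1 - 5 no longer applies, and X_3 = -2.
X_2 = 5 if X_1 >= 6 else 3  [with X_1=5]  = 3
X_6 = 2X_3 + 2X_1 - X_2  [with X_3=-2, X_1=5, X_2=3]  = 3
Without intervention: X_2 = 5 if X_1 >= 6 else 3  [with X_1=5]  = 3; X_3 = 2X_1 - 5  [with X_1=5]  = 5; X_6 = 2X_3 + 2X_1 - X_2  [with X_3=5, X_1=5, X_2=3]  = 17.
Change = 3 − 17 = -14.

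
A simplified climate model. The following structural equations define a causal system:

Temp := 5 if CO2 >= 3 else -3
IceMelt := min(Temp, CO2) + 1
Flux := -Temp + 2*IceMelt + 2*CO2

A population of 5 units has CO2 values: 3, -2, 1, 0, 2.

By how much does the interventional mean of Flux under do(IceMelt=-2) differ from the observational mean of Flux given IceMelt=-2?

Every unit gets IceMelt=-2 under the intervention. Flux values become -3, -5, 1, -1, 3; E[Flux|do(IceMelt=-2)] = -1.
Conditioning on IceMelt=-2 selects the 4 unit(s) with CO2 ∈ {-2, 1, 0, 2}. Their Flux values: -5, 1, -1, 3. Mean = -0.5.
Difference = -1 − (-0.5) = -0.5.

-0.5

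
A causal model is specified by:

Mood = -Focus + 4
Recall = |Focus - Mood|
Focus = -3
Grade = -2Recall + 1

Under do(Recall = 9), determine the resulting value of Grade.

The intervention breaks the incoming arrows to Recall: Recall = |Focus - Mood| no longer applies, and Recall = 9.
Grade = -2Recall + 1  [with Recall=9]  = -17

-17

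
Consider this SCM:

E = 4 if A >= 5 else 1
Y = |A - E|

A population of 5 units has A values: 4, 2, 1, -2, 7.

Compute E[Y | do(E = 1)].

Every unit gets E=1 under the intervention. Y values become 3, 1, 0, 3, 6; E[Y|do(E=1)] = 2.6.

2.6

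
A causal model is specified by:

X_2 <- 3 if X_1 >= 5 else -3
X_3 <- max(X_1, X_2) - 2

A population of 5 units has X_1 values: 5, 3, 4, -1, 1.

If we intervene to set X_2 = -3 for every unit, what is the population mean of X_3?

0.4

do(X_2=-3) breaks X_2's dependence on X_1. With X_2=-3 fixed, X_3 across the units is 3, 1, 2, -3, -1, mean 0.4.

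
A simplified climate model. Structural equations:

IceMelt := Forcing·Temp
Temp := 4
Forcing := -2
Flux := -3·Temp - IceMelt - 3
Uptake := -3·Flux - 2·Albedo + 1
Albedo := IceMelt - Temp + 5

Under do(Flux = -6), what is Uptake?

33

The intervention breaks the incoming arrows to Flux: Flux := -3·Temp - IceMelt - 3 no longer applies, and Flux = -6.
IceMelt = Forcing·Temp  [with Forcing=-2, Temp=4]  = -8
Albedo = IceMelt - Temp + 5  [with IceMelt=-8, Temp=4]  = -7
Uptake = -3·Flux - 2·Albedo + 1  [with Flux=-6, Albedo=-7]  = 33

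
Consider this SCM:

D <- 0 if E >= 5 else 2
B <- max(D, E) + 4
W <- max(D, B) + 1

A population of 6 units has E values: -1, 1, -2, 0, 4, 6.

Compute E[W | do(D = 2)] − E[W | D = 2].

Every unit gets D=2 under the intervention. W values become 7, 7, 7, 7, 9, 11; E[W|do(D=2)] = 8.
E[W|D=2] averages over only the 5 units with D=2 (E = -1, 1, -2, 0, 4): W = 7, 7, 7, 7, 9, mean 7.4.
Difference = 8 − 7.4 = 0.6.

0.6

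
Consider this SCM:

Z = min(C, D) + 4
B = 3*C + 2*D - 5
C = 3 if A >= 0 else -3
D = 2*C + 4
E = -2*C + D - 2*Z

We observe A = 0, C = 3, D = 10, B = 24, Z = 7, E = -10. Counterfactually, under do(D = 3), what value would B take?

10

The intervention breaks the incoming arrows to D: D = 2*C + 4 no longer applies, and D = 3.
C = 3 if A >= 0 else -3  [with A=0]  = 3
B = 3*C + 2*D - 5  [with C=3, D=3]  = 10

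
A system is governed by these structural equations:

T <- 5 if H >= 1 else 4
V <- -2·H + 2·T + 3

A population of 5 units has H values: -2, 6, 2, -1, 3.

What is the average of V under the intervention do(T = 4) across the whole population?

Under do(T=4), T's equation is replaced by T=4 for every unit. Per-unit V: 15, -1, 7, 13, 5. Mean = 7.8.

7.8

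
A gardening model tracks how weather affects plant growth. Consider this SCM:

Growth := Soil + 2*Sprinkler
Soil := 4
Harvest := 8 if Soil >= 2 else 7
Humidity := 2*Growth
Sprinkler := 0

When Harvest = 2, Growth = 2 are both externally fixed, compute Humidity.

4

Under do(Harvest = 2, Growth = 2), each intervened variable's structural equation is replaced by its fixed value.
Humidity = 2*Growth  [with Growth=2]  = 4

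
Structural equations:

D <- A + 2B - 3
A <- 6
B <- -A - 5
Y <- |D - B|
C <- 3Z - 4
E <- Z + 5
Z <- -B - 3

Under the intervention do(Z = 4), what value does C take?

Under do(Z=4), the mechanism Z <- -B - 3 is discarded; Z is fixed at 4.
C = 3Z - 4  [with Z=4]  = 8

8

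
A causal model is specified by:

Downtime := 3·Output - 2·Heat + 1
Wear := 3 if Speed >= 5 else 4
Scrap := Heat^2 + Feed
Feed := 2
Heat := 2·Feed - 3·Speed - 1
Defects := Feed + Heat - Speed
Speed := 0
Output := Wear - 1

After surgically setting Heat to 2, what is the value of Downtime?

The intervention breaks the incoming arrows to Heat: Heat := 2·Feed - 3·Speed - 1 no longer applies, and Heat = 2.
Wear = 3 if Speed >= 5 else 4  [with Speed=0]  = 4
Output = Wear - 1  [with Wear=4]  = 3
Downtime = 3·Output - 2·Heat + 1  [with Output=3, Heat=2]  = 6

6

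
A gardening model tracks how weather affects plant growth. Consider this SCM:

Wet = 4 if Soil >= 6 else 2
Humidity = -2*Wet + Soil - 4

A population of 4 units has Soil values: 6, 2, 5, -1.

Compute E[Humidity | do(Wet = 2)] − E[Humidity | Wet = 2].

Under do(Wet=2), Wet's equation is replaced by Wet=2 for every unit. Per-unit Humidity: -2, -6, -3, -9. Mean = -5.
Conditioning on Wet=2 selects the 3 unit(s) with Soil ∈ {2, 5, -1}. Their Humidity values: -6, -3, -9. Mean = -6.
Difference = -5 − (-6) = 1.

1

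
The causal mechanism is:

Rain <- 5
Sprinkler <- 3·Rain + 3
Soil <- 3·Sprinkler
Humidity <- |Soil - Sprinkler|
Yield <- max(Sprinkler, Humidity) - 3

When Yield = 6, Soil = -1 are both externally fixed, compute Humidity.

Under do(Yield = 6, Soil = -1), each intervened variable's structural equation is replaced by its fixed value.
Sprinkler = 3·Rain + 3  [with Rain=5]  = 18
Humidity = |Soil - Sprinkler|  [with Soil=-1, Sprinkler=18]  = 19

19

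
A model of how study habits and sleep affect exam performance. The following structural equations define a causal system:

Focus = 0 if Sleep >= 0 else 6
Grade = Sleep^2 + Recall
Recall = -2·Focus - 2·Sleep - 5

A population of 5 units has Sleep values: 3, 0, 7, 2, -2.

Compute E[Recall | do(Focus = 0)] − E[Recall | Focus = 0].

2

Under do(Focus=0), Focus's equation is replaced by Focus=0 for every unit. Per-unit Recall: -11, -5, -19, -9, -1. Mean = -9.
Observing Focus=0 restricts to units where Focus's equation naturally yields 0: Sleep ∈ {3, 0, 7, 2}. In that subpopulation Recall = -11, -5, -19, -9, mean -11.
Difference = -9 − (-11) = 2.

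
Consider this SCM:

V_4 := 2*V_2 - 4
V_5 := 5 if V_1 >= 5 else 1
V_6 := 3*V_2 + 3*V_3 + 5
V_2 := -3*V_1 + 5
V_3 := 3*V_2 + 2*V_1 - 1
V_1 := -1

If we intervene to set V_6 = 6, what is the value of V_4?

do(V_6=6) replaces the equation V_6 := 3*V_2 + 3*V_3 + 5 with the constant V_6 = 6.
No directed path runs from V_6 to V_4, so V_4 keeps its natural value.
V_2 = -3*V_1 + 5  [with V_1=-1]  = 8
V_4 = 2*V_2 - 4  [with V_2=8]  = 12

12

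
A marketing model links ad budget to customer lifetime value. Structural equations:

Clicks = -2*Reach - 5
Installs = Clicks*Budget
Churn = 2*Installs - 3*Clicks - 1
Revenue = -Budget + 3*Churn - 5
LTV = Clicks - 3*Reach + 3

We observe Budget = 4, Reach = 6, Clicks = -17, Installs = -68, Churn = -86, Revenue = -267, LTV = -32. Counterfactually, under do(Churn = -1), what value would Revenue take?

The intervention breaks the incoming arrows to Churn: Churn = 2*Installs - 3*Clicks - 1 no longer applies, and Churn = -1.
Revenue = -Budget + 3*Churn - 5  [with Budget=4, Churn=-1]  = -12

-12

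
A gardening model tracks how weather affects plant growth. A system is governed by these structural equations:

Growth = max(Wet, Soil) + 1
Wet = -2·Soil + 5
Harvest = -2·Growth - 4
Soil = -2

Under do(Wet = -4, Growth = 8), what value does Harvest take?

-20

Setting Wet = -4, Growth = 8 by intervention discards those variables' equations.
Harvest = -2·Growth - 4  [with Growth=8]  = -20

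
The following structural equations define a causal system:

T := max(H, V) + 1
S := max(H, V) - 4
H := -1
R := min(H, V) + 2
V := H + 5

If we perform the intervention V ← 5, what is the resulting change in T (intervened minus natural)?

1

do(V=5) replaces the equation V := H + 5 with the constant V = 5.
T = max(H, V) + 1  [with H=-1, V=5]  = 6
Without intervention: V = H + 5  [with H=-1]  = 4; T = max(H, V) + 1  [with H=-1, V=4]  = 5.
Change = 6 − 5 = 1.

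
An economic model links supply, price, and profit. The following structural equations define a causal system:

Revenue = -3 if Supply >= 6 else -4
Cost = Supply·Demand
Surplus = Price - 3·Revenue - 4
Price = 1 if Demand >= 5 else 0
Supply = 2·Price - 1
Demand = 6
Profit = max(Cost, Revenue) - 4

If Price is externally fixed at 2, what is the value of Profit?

14

Under do(Price=2), the mechanism Price = 1 if Demand >= 5 else 0 is discarded; Price is fixed at 2.
Supply = 2·Price - 1  [with Price=2]  = 3
Cost = Supply·Demand  [with Supply=3, Demand=6]  = 18
Revenue = -3 if Supply >= 6 else -4  [with Supply=3]  = -4
Profit = max(Cost, Revenue) - 4  [with Cost=18, Revenue=-4]  = 14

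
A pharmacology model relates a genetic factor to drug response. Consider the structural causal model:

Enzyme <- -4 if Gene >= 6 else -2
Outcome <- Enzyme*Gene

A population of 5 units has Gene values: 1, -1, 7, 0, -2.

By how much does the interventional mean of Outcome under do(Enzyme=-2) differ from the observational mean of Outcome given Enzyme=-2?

-3

Every unit gets Enzyme=-2 under the intervention. Outcome values become -2, 2, -14, 0, 4; E[Outcome|do(Enzyme=-2)] = -2.
Observing Enzyme=-2 restricts to units where Enzyme's equation naturally yields -2: Gene ∈ {1, -1, 0, -2}. In that subpopulation Outcome = -2, 2, 0, 4, mean 1.
Difference = -2 − 1 = -3.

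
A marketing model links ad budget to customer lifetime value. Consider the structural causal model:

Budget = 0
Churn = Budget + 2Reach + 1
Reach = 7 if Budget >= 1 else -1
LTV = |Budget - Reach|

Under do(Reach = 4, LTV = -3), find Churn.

The joint intervention fixes Reach = 4, LTV = -3, removing each variable's own equation.
Churn = Budget + 2Reach + 1  [with Budget=0, Reach=4]  = 9

9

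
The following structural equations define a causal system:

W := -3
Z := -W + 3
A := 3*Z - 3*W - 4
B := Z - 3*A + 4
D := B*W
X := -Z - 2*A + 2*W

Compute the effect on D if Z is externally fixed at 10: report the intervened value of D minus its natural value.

96

do(Z=10) replaces the equation Z := -W + 3 with the constant Z = 10.
A = 3*Z - 3*W - 4  [with Z=10, W=-3]  = 35
B = Z - 3*A + 4  [with Z=10, A=35]  = -91
D = B*W  [with B=-91, W=-3]  = 273
Without intervention: Z = -W + 3  [with W=-3]  = 6; A = 3*Z - 3*W - 4  [with Z=6, W=-3]  = 23; B = Z - 3*A + 4  [with Z=6, A=23]  = -59; D = B*W  [with B=-59, W=-3]  = 177.
Change = 273 − 177 = 96.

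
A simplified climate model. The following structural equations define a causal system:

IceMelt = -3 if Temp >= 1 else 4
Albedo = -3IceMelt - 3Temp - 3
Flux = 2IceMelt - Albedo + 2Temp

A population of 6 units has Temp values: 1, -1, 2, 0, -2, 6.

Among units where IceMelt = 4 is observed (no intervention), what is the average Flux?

E[Flux|IceMelt=4] averages over only the 3 units with IceMelt=4 (Temp = -1, 0, -2): Flux = 18, 23, 13, mean 18.

18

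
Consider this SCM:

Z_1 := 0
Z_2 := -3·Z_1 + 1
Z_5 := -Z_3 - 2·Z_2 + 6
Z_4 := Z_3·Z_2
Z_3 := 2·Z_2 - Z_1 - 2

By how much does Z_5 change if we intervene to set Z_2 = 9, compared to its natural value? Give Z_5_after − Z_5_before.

-32

do(Z_2=9) replaces the equation Z_2 := -3·Z_1 + 1 with the constant Z_2 = 9.
Z_3 = 2·Z_2 - Z_1 - 2  [with Z_2=9, Z_1=0]  = 16
Z_5 = -Z_3 - 2·Z_2 + 6  [with Z_3=16, Z_2=9]  = -28
Without intervention: Z_2 = -3·Z_1 + 1  [with Z_1=0]  = 1; Z_3 = 2·Z_2 - Z_1 - 2  [with Z_2=1, Z_1=0]  = 0; Z_5 = -Z_3 - 2·Z_2 + 6  [with Z_3=0, Z_2=1]  = 4.
Change = -28 − 4 = -32.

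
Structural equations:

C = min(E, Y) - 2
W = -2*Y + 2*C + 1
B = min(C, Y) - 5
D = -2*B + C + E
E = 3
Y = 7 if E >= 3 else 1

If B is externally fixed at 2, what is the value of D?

0

The intervention breaks the incoming arrows to B: B = min(C, Y) - 5 no longer applies, and B = 2.
Y = 7 if E >= 3 else 1  [with E=3]  = 7
C = min(E, Y) - 2  [with E=3, Y=7]  = 1
D = -2*B + C + E  [with B=2, C=1, E=3]  = 0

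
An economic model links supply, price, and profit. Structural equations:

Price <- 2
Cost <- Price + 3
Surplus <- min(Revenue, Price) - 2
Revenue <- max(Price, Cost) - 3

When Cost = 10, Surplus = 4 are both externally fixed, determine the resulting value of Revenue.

The joint intervention fixes Cost = 10, Surplus = 4, removing each variable's own equation.
Revenue = max(Price, Cost) - 3  [with Price=2, Cost=10]  = 7

7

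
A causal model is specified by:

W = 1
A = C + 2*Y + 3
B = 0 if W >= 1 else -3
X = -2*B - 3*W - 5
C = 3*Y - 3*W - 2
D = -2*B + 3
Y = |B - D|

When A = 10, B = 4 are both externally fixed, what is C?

22

Under do(A = 10, B = 4), each intervened variable's structural equation is replaced by its fixed value.
D = -2*B + 3  [with B=4]  = -5
Y = |B - D|  [with B=4, D=-5]  = 9
C = 3*Y - 3*W - 2  [with Y=9, W=1]  = 22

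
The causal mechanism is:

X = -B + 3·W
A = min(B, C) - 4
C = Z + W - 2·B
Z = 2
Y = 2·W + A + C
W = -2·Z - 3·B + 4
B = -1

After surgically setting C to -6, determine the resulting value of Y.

-10

Under do(C=-6), the mechanism C = Z + W - 2·B is discarded; C is fixed at -6.
W = -2·Z - 3·B + 4  [with Z=2, B=-1]  = 3
A = min(B, C) - 4  [with B=-1, C=-6]  = -10
Y = 2·W + A + C  [with W=3, A=-10, C=-6]  = -10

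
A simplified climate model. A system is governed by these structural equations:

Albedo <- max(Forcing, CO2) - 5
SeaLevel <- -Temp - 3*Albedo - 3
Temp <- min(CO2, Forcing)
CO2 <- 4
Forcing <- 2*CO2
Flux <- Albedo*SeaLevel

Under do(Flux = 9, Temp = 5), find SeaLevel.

-17

Under do(Flux = 9, Temp = 5), each intervened variable's structural equation is replaced by its fixed value.
Forcing = 2*CO2  [with CO2=4]  = 8
Albedo = max(Forcing, CO2) - 5  [with Forcing=8, CO2=4]  = 3
SeaLevel = -Temp - 3*Albedo - 3  [with Temp=5, Albedo=3]  = -17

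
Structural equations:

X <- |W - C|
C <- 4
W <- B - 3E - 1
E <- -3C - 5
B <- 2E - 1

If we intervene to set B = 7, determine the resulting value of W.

The intervention breaks the incoming arrows to B: B <- 2E - 1 no longer applies, and B = 7.
E = -3C - 5  [with C=4]  = -17
W = B - 3E - 1  [with B=7, E=-17]  = 57

57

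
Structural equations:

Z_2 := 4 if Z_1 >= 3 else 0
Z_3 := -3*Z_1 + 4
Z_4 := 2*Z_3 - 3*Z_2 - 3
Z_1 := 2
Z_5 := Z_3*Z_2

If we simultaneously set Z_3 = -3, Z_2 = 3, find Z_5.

Setting Z_3 = -3, Z_2 = 3 by intervention discards those variables' equations.
Z_5 = Z_3*Z_2  [with Z_3=-3, Z_2=3]  = -9

-9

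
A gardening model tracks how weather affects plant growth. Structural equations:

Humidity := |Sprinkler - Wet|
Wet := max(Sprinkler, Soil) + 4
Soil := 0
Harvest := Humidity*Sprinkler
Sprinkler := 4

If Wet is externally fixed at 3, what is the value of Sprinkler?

Under do(Wet=3), the mechanism Wet := max(Sprinkler, Soil) + 4 is discarded; Wet is fixed at 3.
Sprinkler is not downstream of the intervention, so its value is determined by the original equations.

4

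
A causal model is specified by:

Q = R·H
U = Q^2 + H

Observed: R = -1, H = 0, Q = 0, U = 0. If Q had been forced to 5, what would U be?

The intervention breaks the incoming arrows to Q: Q = R·H no longer applies, and Q = 5.
U = Q^2 + H  [with Q=5, H=0]  = 25

25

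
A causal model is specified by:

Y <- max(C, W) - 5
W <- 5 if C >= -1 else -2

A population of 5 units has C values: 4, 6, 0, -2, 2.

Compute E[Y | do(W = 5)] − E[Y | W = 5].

The intervention sets W=5 in all 5 units regardless of C. Recomputing Y per unit gives 0, 1, 0, 0, 0; average 0.2.
Conditioning on W=5 selects the 4 unit(s) with C ∈ {4, 6, 0, 2}. Their Y values: 0, 1, 0, 0. Mean = 0.25.
Difference = 0.2 − 0.25 = -0.05.

-0.05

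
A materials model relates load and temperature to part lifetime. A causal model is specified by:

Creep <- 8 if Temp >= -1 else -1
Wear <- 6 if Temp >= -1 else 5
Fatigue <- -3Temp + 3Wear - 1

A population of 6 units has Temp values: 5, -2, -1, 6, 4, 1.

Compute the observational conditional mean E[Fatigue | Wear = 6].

E[Fatigue|Wear=6] averages over only the 5 units with Wear=6 (Temp = 5, -1, 6, 4, 1): Fatigue = 2, 20, -1, 5, 14, mean 8.

8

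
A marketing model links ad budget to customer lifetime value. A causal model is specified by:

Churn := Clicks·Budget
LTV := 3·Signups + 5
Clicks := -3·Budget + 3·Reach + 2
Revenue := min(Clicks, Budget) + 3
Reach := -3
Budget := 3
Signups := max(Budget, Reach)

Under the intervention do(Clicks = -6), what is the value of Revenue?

The intervention breaks the incoming arrows to Clicks: Clicks := -3·Budget + 3·Reach + 2 no longer applies, and Clicks = -6.
Revenue = min(Clicks, Budget) + 3  [with Clicks=-6, Budget=3]  = -3

-3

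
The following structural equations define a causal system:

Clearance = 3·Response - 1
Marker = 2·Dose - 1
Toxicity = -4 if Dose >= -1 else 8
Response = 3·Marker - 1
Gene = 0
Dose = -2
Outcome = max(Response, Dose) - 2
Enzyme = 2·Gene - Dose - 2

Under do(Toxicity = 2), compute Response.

-16

do(Toxicity=2) replaces the equation Toxicity = -4 if Dose >= -1 else 8 with the constant Toxicity = 2.
Since Response is not a descendant of the intervened variable, it is unaffected.
Marker = 2·Dose - 1  [with Dose=-2]  = -5
Response = 3·Marker - 1  [with Marker=-5]  = -16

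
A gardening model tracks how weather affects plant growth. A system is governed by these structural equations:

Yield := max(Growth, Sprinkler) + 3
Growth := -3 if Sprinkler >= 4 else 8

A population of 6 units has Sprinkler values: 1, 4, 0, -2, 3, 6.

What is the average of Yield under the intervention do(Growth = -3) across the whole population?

The intervention sets Growth=-3 in all 6 units regardless of Sprinkler. Recomputing Yield per unit gives 4, 7, 3, 1, 6, 9; average 5.

5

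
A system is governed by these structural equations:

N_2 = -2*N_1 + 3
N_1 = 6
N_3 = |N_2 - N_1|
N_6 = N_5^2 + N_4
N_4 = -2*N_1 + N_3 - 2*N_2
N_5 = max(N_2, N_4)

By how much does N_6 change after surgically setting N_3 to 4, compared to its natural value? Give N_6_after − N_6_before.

The intervention breaks the incoming arrows to N_3: N_3 = |N_2 - N_1| no longer applies, and N_3 = 4.
N_2 = -2*N_1 + 3  [with N_1=6]  = -9
N_4 = -2*N_1 + N_3 - 2*N_2  [with N_1=6, N_3=4, N_2=-9]  = 10
N_5 = max(N_2, N_4)  [with N_2=-9, N_4=10]  = 10
N_6 = N_5^2 + N_4  [with N_5=10, N_4=10]  = 110
Without intervention: N_2 = -2*N_1 + 3  [with N_1=6]  = -9; N_3 = |N_2 - N_1|  [with N_2=-9, N_1=6]  = 15; N_4 = -2*N_1 + N_3 - 2*N_2  [with N_1=6, N_3=15, N_2=-9]  = 21; N_5 = max(N_2, N_4)  [with N_2=-9, N_4=21]  = 21; N_6 = N_5^2 + N_4  [with N_5=21, N_4=21]  = 462.
Change = 110 − 462 = -352.

-352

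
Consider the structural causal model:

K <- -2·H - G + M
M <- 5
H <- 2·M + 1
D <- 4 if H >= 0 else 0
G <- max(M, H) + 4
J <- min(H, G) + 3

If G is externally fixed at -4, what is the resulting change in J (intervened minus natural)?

The intervention breaks the incoming arrows to G: G <- max(M, H) + 4 no longer applies, and G = -4.
H = 2·M + 1  [with M=5]  = 11
J = min(H, G) + 3  [with H=11, G=-4]  = -1
Without intervention: H = 2·M + 1  [with M=5]  = 11; G = max(M, H) + 4  [with M=5, H=11]  = 15; J = min(H, G) + 3  [with H=11, G=15]  = 14.
Change = -1 − 14 = -15.

-15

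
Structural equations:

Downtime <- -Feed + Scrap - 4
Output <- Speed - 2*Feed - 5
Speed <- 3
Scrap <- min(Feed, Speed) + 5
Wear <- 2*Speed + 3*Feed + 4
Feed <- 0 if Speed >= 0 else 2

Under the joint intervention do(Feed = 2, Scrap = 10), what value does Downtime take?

4

The joint intervention fixes Feed = 2, Scrap = 10, removing each variable's own equation.
Downtime = -Feed + Scrap - 4  [with Feed=2, Scrap=10]  = 4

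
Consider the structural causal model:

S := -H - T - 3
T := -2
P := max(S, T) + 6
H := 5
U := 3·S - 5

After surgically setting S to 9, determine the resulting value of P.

The intervention breaks the incoming arrows to S: S := -H - T - 3 no longer applies, and S = 9.
P = max(S, T) + 6  [with S=9, T=-2]  = 15

15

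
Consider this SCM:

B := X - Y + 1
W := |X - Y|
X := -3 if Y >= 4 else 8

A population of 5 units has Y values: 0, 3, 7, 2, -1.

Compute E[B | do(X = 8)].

6.8

do(X=8) breaks X's dependence on Y. With X=8 fixed, B across the units is 9, 6, 2, 7, 10, mean 6.8.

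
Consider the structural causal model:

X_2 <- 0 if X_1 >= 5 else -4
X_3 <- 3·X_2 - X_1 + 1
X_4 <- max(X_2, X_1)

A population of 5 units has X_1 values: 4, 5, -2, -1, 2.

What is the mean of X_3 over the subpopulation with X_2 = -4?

E[X_3|X_2=-4] averages over only the 4 units with X_2=-4 (X_1 = 4, -2, -1, 2): X_3 = -15, -9, -10, -13, mean -11.75.

-11.75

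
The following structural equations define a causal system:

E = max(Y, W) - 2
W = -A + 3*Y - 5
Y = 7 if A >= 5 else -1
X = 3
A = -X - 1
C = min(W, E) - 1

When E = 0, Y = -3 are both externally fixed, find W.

-10

Under do(E = 0, Y = -3), each intervened variable's structural equation is replaced by its fixed value.
A = -X - 1  [with X=3]  = -4
W = -A + 3*Y - 5  [with A=-4, Y=-3]  = -10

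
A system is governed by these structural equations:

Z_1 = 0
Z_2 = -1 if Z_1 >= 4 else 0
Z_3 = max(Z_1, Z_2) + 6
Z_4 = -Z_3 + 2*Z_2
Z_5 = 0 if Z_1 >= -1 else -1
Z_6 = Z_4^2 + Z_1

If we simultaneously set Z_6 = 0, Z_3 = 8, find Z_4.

Under do(Z_6 = 0, Z_3 = 8), each intervened variable's structural equation is replaced by its fixed value.
Z_2 = -1 if Z_1 >= 4 else 0  [with Z_1=0]  = 0
Z_4 = -Z_3 + 2*Z_2  [with Z_3=8, Z_2=0]  = -8

-8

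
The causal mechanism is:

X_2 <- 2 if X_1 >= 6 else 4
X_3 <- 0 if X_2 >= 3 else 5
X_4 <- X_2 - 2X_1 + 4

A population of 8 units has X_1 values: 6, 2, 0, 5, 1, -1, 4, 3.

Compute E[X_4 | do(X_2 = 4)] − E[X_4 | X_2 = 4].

-1

Under do(X_2=4), X_2's equation is replaced by X_2=4 for every unit. Per-unit X_4: -4, 4, 8, -2, 6, 10, 0, 2. Mean = 3.
Observing X_2=4 restricts to units where X_2's equation naturally yields 4: X_1 ∈ {2, 0, 5, 1, -1, 4, 3}. In that subpopulation X_4 = 4, 8, -2, 6, 10, 0, 2, mean 4.
Difference = 3 − 4 = -1.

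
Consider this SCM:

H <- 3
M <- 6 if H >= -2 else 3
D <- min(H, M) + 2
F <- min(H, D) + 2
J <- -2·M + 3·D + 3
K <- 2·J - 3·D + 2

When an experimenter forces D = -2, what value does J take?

-15

do(D=-2) replaces the equation D <- min(H, M) + 2 with the constant D = -2.
M = 6 if H >= -2 else 3  [with H=3]  = 6
J = -2·M + 3·D + 3  [with M=6, D=-2]  = -15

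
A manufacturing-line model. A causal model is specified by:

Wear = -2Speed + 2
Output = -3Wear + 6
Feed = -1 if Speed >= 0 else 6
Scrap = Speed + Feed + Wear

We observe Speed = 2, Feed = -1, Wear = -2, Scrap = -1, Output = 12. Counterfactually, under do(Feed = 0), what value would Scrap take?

Under do(Feed=0), the mechanism Feed = -1 if Speed >= 0 else 6 is discarded; Feed is fixed at 0.
Wear = -2Speed + 2  [with Speed=2]  = -2
Scrap = Speed + Feed + Wear  [with Speed=2, Feed=0, Wear=-2]  = 0

0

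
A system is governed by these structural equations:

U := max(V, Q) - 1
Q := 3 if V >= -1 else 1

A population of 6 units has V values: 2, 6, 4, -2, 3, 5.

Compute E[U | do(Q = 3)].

Under do(Q=3), Q's equation is replaced by Q=3 for every unit. Per-unit U: 2, 5, 3, 2, 2, 4. Mean = 3.

3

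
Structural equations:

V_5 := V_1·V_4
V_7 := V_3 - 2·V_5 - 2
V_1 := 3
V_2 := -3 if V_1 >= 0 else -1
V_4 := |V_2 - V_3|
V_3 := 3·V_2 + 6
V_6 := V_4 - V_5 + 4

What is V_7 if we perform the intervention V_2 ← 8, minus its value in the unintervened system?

Under do(V_2=8), the mechanism V_2 := -3 if V_1 >= 0 else -1 is discarded; V_2 is fixed at 8.
V_3 = 3·V_2 + 6  [with V_2=8]  = 30
V_4 = |V_2 - V_3|  [with V_2=8, V_3=30]  = 22
V_5 = V_1·V_4  [with V_1=3, V_4=22]  = 66
V_7 = V_3 - 2·V_5 - 2  [with V_3=30, V_5=66]  = -104
Without intervention: V_2 = -3 if V_1 >= 0 else -1  [with V_1=3]  = -3; V_3 = 3·V_2 + 6  [with V_2=-3]  = -3; V_4 = |V_2 - V_3|  [with V_2=-3, V_3=-3]  = 0; V_5 = V_1·V_4  [with V_1=3, V_4=0]  = 0; V_7 = V_3 - 2·V_5 - 2  [with V_3=-3, V_5=0]  = -5.
Change = -104 − (-5) = -99.

-99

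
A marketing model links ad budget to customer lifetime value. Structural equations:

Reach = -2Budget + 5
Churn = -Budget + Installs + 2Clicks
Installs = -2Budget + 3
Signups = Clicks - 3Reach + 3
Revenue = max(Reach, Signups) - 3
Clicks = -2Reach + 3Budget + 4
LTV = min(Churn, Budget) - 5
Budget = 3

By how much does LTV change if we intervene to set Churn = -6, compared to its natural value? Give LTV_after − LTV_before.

-9

Intervening sets Churn = -6 and removes its equation (Churn = -Budget + Installs + 2Clicks).
LTV = min(Churn, Budget) - 5  [with Churn=-6, Budget=3]  = -11
Without intervention: Reach = -2Budget + 5  [with Budget=3]  = -1; Clicks = -2Reach + 3Budget + 4  [with Reach=-1, Budget=3]  = 15; Installs = -2Budget + 3  [with Budget=3]  = -3; Churn = -Budget + Installs + 2Clicks  [with Budget=3, Installs=-3, Clicks=15]  = 24; LTV = min(Churn, Budget) - 5  [with Churn=24, Budget=3]  = -2.
Change = -11 − (-2) = -9.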